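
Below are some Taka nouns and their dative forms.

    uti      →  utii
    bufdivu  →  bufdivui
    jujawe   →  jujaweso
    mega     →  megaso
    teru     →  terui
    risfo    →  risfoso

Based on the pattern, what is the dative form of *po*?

The suffix is conditioned by the last vowel: -i when the last vowel of the stem is a high vowel (*uti*, *bufdivu*, *teru*); -so when the last vowel of the stem is a non-high vowel (*jujawe*, *mega*, *risfo*).
*po* — last vowel /o/ (a non-high vowel) → -so → *poso*.

poso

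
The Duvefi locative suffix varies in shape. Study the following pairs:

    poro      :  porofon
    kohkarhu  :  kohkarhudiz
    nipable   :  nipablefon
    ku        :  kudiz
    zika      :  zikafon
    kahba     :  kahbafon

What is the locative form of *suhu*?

suhudiz

The suffix is conditioned by the last vowel: -diz when the last vowel of the stem is a high vowel (*kohkarhu*, *ku*); -fon when the last vowel of the stem is a non-high vowel (*poro*, *nipable*, *zika*, *kahba*).
The last vowel of *suhu* is /u/, which is a high vowel, so the suffix is -diz, giving *suhudiz*.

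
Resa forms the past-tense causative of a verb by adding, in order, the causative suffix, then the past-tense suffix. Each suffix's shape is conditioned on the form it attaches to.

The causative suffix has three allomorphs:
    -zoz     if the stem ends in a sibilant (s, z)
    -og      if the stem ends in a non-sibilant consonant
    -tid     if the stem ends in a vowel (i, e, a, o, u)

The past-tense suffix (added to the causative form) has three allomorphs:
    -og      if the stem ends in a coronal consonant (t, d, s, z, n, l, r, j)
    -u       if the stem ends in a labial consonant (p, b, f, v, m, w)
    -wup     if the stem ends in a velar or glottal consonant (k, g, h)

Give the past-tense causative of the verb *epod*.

epodogwup

*epod*: final sound = /d/, a non-sibilant consonant → -og → *epodog*.
Since the final consonant of the causative form *epodog* is /g/ (velar/glottal), it takes -wup, giving *epodogwup*.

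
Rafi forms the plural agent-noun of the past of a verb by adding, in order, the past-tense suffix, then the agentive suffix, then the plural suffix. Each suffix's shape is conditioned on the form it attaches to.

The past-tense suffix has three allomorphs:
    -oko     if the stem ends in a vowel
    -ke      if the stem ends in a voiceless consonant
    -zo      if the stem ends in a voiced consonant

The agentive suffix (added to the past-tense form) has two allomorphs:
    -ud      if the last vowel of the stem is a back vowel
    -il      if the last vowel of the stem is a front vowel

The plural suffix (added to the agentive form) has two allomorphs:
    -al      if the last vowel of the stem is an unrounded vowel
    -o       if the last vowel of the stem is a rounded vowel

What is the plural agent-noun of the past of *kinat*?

kinatkeilal

*kinat*: final sound = /t/, a voiceless consonant → -ke → *kinatke*.
The past-tense form *kinatke* — last vowel /e/ (a front vowel) → -il → *kinatkeil*.
Since the last vowel of the agentive form *kinatkeil* is /i/ (an unrounded vowel), it takes -al, giving *kinatkeilal*.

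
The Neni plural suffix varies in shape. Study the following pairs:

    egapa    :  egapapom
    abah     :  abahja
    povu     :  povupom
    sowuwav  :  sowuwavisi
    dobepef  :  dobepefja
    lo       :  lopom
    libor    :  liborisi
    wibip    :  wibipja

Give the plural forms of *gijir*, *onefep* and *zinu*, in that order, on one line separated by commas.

gijirisi, onefepja, zinupom

Looking at the final sound of each stem: -ja when the stem ends in a voiceless consonant (*abah*, *dobepef*, *wibip*); -isi when the stem ends in a voiced consonant (*sowuwav*, *libor*); -pom when the stem ends in a vowel (*egapa*, *povu*, *lo*).
Since the final sound of *gijir* is /r/ (a voiced consonant), it takes -isi, giving *gijirisi*.
Since the final sound of *onefep* is /p/ (a voiceless consonant), it takes -ja, giving *onefepja*.
*zinu*: final sound = /u/, a vowel → -pom → *zinupom*.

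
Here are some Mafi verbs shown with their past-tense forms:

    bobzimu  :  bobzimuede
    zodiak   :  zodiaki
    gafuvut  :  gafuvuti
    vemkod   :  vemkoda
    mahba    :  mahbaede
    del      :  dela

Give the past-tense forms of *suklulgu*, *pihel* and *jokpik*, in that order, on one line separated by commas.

The pattern is voicing of the final sound: -i when the stem ends in a voiceless consonant (*zodiak*, *gafuvut*); -a when the stem ends in a voiced consonant (*vemkod*, *del*); -ede when the stem ends in a vowel (*bobzimu*, *mahba*).
*suklulgu* — final sound /u/ (a vowel) → -ede → *suklulguede*.
*pihel*: final sound = /l/, a voiced consonant → -a → *pihela*.
*jokpik* — final sound /k/ (a voiceless consonant) → -i → *jokpiki*.

suklulguede, pihela, jokpiki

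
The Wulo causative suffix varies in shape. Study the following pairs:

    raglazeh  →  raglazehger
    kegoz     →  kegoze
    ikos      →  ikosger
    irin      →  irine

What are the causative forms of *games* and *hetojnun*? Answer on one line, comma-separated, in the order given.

Looking at the final consonant of each stem: -ger when the stem ends in a voiceless consonant (*raglazeh*, *ikos*); -e when the stem ends in a voiced consonant (*kegoz*, *irin*).
*games*: final consonant = /s/, voiceless → -ger → *gamesger*.
*hetojnun*: final consonant = /n/, voiced → -e → *hetojnune*.

gamesger, hetojnune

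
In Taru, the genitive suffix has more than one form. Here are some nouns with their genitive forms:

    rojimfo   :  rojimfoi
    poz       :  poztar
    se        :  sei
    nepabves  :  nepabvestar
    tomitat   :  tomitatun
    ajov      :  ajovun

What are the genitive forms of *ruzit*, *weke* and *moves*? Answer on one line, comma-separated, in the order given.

ruzitun, wekei, movestar

The alternation tracks the final sound of the stem — -tar when the stem ends in a sibilant (*poz*, *nepabves*); -un when the stem ends in a non-sibilant consonant (*tomitat*, *ajov*); -i when the stem ends in a vowel (*rojimfo*, *se*).
The final sound of *ruzit* is /t/, which is a non-sibilant consonant, so the suffix is -un, giving *ruzitun*.
*weke*: final sound = /e/, a vowel → -i → *wekei*.
Since the final sound of *moves* is /s/ (a sibilant), it takes -tar, giving *movestar*.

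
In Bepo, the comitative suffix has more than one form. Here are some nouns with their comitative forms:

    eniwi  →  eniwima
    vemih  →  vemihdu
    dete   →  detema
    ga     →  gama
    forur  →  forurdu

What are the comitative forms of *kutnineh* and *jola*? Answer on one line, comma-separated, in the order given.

Looking at the final sound of each stem: -du when the stem ends in a consonant (*vemih*, *forur*); -ma when the stem ends in a vowel (*eniwi*, *dete*, *ga*).
*kutnineh* — final sound /h/ (a consonant) → -du → *kutninehdu*.
*jola* — final sound /a/ (a vowel) → -ma → *jolama*.

kutninehdu, jolama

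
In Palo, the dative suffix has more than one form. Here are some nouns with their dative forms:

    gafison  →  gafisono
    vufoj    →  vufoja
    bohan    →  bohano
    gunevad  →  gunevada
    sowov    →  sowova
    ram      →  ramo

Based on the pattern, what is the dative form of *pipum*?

pipumo

The pattern is nasality of the final consonant: -o when the stem ends in a nasal (*gafison*, *bohan*, *ram*); -a when the stem ends in a non-nasal consonant (*vufoj*, *gunevad*, *sowov*).
The final consonant of *pipum* is /m/, which is a nasal, so the suffix is -o, giving *pipumo*.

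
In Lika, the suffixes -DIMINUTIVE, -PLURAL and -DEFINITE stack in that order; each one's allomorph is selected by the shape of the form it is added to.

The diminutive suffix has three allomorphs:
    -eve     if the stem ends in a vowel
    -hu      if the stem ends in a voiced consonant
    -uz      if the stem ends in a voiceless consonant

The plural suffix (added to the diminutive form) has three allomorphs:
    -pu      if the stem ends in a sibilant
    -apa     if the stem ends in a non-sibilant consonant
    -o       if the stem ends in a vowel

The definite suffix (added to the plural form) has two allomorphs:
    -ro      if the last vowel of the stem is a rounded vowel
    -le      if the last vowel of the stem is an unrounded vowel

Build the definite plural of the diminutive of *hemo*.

The final sound of *hemo* is /o/, which is a vowel, so the diminutive suffix is -eve, giving *hemoeve*.
The final sound of the diminutive form *hemoeve* is /e/, which is a vowel, so the plural suffix is -o, giving *hemoeveo*.
The plural form *hemoeveo* — last vowel /o/ (a rounded vowel) → -ro → *hemoeveoro*.

hemoeveoro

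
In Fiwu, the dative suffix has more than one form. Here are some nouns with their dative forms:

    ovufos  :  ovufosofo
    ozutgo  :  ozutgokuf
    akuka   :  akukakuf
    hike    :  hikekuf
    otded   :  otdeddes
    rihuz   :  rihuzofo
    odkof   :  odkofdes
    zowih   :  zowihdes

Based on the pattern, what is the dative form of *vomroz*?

vomrozofo

The alternation tracks the final sound of the stem — -ofo when the stem ends in a sibilant (*ovufos*, *rihuz*); -des when the stem ends in a non-sibilant consonant (*otded*, *odkof*, *zowih*); -kuf when the stem ends in a vowel (*ozutgo*, *akuka*, *hike*).
Since the final sound of *vomroz* is /z/ (a sibilant), it takes -ofo, giving *vomrozofo*.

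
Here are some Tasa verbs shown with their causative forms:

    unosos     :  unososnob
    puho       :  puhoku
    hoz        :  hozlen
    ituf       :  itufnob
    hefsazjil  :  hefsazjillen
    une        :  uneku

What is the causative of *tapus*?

The suffix is conditioned by the final sound: -nob when the stem ends in a voiceless consonant (*unosos*, *ituf*); -len when the stem ends in a voiced consonant (*hoz*, *hefsazjil*); -ku when the stem ends in a vowel (*puho*, *une*).
Since the final sound of *tapus* is /s/ (a voiceless consonant), it takes -nob, giving *tapusnob*.

tapusnob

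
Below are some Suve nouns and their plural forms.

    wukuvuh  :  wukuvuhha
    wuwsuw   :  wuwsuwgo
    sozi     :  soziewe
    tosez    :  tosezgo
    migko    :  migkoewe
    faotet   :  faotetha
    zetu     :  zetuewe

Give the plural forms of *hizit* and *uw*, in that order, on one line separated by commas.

The alternation tracks the final sound of the stem — -ha when the stem ends in a voiceless consonant (*wukuvuh*, *faotet*); -go when the stem ends in a voiced consonant (*wuwsuw*, *tosez*); -ewe when the stem ends in a vowel (*sozi*, *migko*, *zetu*).
The final sound of *hizit* is /t/, which is a voiceless consonant, so the suffix is -ha, giving *hizitha*.
The final sound of *uw* is /w/, which is a voiced consonant, so the suffix is -go, giving *uwgo*.

hizitha, uwgo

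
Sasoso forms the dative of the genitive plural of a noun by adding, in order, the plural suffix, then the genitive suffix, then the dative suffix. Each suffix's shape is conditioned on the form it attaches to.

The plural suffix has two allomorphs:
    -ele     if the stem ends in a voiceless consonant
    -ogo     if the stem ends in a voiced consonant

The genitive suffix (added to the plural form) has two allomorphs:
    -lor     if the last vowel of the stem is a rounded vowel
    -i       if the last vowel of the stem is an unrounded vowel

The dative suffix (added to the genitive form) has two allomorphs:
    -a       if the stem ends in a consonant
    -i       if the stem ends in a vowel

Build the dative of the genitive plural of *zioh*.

*zioh* — final consonant /h/ (voiceless) → -ele → *ziohele*.
The last vowel of the plural form *ziohele* is /e/, which is an unrounded vowel, so the genitive suffix is -i, giving *ziohelei*.
The final sound of the genitive form *ziohelei* is /i/, which is a vowel, so the dative suffix is -i, giving *zioheleii*.

zioheleii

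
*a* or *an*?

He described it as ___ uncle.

The indefinite article is chosen by the initial *sound* of the following word, not its spelling.
*uncle* begins with the sound /ʌ/ (u pronounced /ʌ/) — a vowel sound.
So the article is *an*: He described it as an uncle.

an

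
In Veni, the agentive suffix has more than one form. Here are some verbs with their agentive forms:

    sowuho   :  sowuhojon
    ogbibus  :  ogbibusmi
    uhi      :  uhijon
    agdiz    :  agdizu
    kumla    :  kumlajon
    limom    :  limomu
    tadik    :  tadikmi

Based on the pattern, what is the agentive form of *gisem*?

gisemu

Looking at the final sound of each stem: -mi when the stem ends in a voiceless consonant (*ogbibus*, *tadik*); -u when the stem ends in a voiced consonant (*agdiz*, *limom*); -jon when the stem ends in a vowel (*sowuho*, *uhi*, *kumla*).
*gisem*: final sound = /m/, a voiced consonant → -u → *gisemu*.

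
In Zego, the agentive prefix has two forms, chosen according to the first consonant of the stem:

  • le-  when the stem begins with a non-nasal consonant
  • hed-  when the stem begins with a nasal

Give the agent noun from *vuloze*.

levuloze

Since the first consonant of *vuloze* is /v/ (non-nasal), it takes le-, giving *levuloze*.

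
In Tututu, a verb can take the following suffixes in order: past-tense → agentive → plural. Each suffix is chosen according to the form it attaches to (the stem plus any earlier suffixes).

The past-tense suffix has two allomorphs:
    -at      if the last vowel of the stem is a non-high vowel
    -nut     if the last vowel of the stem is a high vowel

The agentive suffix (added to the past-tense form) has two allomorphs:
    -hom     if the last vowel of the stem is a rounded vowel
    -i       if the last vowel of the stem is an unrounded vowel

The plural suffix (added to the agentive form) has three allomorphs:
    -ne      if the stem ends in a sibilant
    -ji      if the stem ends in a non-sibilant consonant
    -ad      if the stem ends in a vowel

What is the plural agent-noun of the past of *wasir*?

wasirnuthomji

Since the last vowel of *wasir* is /i/ (a high vowel), it takes -nut, giving *wasirnut*.
The last vowel of the past-tense form *wasirnut* is /u/, which is a rounded vowel, so the agentive suffix is -hom, giving *wasirnuthom*.
The final sound of the agentive form *wasirnuthom* is /m/, which is a non-sibilant consonant, so the plural suffix is -ji, giving *wasirnuthomji*.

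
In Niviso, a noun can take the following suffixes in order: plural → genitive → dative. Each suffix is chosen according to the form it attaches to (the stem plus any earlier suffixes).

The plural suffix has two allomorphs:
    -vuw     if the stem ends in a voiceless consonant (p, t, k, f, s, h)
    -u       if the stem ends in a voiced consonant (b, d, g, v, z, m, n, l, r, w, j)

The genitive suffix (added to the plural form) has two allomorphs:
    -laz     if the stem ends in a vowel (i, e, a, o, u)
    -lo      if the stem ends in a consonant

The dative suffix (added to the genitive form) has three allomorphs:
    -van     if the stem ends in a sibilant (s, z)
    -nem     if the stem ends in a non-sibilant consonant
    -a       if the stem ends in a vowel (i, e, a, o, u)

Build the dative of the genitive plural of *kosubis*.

kosubisvuwloa

The final consonant of *kosubis* is /s/, which is voiceless, so the plural suffix is -vuw, giving *kosubisvuw*.
Since the final sound of the plural form *kosubisvuw* is /w/ (a consonant), it takes -lo, giving *kosubisvuwlo*.
The genitive form *kosubisvuwlo* — final sound /o/ (a vowel) → -a → *kosubisvuwloa*.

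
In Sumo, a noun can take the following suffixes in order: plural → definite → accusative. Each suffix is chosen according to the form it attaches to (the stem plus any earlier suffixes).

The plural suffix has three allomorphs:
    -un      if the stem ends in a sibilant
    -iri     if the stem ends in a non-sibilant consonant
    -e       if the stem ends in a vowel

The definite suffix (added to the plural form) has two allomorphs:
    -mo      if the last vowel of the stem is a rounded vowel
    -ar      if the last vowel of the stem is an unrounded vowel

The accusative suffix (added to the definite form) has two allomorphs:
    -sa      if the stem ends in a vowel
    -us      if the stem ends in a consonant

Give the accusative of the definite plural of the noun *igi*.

Since the final sound of *igi* is /i/ (a vowel), it takes -e, giving *igie*.
Since the last vowel of the plural form *igie* is /e/ (an unrounded vowel), it takes -ar, giving *igiear*.
The final sound of the definite form *igiear* is /r/, which is a consonant, so the accusative suffix is -us, giving *igiearus*.

igiearus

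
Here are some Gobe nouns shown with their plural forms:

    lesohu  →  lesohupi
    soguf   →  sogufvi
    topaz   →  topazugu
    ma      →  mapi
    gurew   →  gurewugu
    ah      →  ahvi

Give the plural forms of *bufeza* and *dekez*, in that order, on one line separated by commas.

Looking at the final sound of each stem: -vi when the stem ends in a voiceless consonant (*soguf*, *ah*); -ugu when the stem ends in a voiced consonant (*topaz*, *gurew*); -pi when the stem ends in a vowel (*lesohu*, *ma*).
Since the final sound of *bufeza* is /a/ (a vowel), it takes -pi, giving *bufezapi*.
Since the final sound of *dekez* is /z/ (a voiced consonant), it takes -ugu, giving *dekezugu*.

bufezapi, dekezugu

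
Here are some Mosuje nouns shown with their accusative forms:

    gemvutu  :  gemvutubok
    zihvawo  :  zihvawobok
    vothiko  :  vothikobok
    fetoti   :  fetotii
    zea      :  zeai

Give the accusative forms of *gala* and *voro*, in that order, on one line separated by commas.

The alternation tracks the last vowel of the stem — -bok when the last vowel of the stem is a rounded vowel (*gemvutu*, *zihvawo*, *vothiko*); -i when the last vowel of the stem is an unrounded vowel (*fetoti*, *zea*).
The last vowel of *gala* is /a/, which is an unrounded vowel, so the suffix is -i, giving *galai*.
*voro*: last vowel = /o/, a rounded vowel → -bok → *vorobok*.

galai, vorobok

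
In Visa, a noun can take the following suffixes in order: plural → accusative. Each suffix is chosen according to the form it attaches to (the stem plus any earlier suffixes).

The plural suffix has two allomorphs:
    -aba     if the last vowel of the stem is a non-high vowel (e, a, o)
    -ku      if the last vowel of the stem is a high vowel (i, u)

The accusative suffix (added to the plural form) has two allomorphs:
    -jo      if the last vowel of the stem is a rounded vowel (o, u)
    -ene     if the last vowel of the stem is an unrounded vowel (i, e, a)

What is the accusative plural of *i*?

*i*: last vowel = /i/, a high vowel → -ku → *iku*.
The last vowel of the plural form *iku* is /u/, which is a rounded vowel, so the accusative suffix is -jo, giving *ikujo*.

ikujo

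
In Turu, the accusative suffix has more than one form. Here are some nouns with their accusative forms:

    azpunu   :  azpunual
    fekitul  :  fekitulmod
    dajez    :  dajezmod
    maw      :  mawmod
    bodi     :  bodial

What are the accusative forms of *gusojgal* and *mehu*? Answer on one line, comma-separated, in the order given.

gusojgalmod, mehual

Looking at the final sound of each stem: -mod when the stem ends in a consonant (*fekitul*, *dajez*, *maw*); -al when the stem ends in a vowel (*azpunu*, *bodi*).
*gusojgal*: final sound = /l/, a consonant → -mod → *gusojgalmod*.
*mehu*: final sound = /u/, a vowel → -al → *mehual*.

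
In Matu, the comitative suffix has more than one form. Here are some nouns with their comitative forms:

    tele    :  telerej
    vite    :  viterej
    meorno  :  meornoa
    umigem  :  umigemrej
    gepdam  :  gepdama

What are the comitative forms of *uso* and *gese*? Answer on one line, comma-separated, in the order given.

Looking at the last vowel of each stem: -rej when the last vowel of the stem is a front vowel (*tele*, *vite*, *umigem*); -a when the last vowel of the stem is a back vowel (*meorno*, *gepdam*).
*uso* — last vowel /o/ (a back vowel) → -a → *usoa*.
The last vowel of *gese* is /e/, which is a front vowel, so the suffix is -rej, giving *geserej*.

usoa, geserej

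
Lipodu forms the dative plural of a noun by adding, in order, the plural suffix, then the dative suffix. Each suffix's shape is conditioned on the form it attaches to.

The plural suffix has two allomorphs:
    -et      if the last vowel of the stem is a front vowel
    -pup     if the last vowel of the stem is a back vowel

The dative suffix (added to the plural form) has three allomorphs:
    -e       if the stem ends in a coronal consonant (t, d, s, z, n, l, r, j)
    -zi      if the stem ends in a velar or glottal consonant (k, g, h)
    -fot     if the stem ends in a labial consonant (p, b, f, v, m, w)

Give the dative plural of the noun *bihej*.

*bihej*: last vowel = /e/, a front vowel → -et → *bihejet*.
The final consonant of the plural form *bihejet* is /t/, which is coronal, so the dative suffix is -e, giving *bihejete*.

bihejete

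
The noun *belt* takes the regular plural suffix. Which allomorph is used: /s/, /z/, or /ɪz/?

The stem *belt* ends in a voiceless non-sibilant consonant.
The plural suffix surfaces as /ɪz/ after sibilants, /s/ after other voiceless consonants, and /z/ after other voiced sounds.
So the plural -s on *belt* is pronounced /s/.

/s/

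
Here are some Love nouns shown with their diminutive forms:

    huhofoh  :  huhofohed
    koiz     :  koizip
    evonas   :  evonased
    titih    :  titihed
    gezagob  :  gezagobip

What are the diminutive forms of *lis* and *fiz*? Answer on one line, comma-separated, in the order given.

The alternation tracks the final consonant of the stem — -ed when the stem ends in a voiceless consonant (*huhofoh*, *evonas*, *titih*); -ip when the stem ends in a voiced consonant (*koiz*, *gezagob*).
*lis*: final consonant = /s/, voiceless → -ed → *lised*.
The final consonant of *fiz* is /z/, which is voiced, so the suffix is -ip, giving *fizip*.

lised, fizip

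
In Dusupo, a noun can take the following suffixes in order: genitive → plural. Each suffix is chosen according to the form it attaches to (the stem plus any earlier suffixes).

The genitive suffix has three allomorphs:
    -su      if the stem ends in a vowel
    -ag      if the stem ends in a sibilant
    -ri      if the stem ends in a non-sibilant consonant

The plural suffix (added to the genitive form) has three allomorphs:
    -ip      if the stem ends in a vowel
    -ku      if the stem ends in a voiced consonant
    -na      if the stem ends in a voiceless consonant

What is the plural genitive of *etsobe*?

etsobesuip

*etsobe*: final sound = /e/, a vowel → -su → *etsobesu*.
Since the final sound of the genitive form *etsobesu* is /u/ (a vowel), it takes -ip, giving *etsobesuip*.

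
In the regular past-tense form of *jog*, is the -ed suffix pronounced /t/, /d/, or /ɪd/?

The stem *jog* ends in a voiced sound other than /d/.
The -ed suffix is realized as /ɪd/ after /t, d/; as /t/ after other voiceless consonants; and as /d/ after other voiced sounds.
So -ed on *jog* is pronounced /d/.

/d/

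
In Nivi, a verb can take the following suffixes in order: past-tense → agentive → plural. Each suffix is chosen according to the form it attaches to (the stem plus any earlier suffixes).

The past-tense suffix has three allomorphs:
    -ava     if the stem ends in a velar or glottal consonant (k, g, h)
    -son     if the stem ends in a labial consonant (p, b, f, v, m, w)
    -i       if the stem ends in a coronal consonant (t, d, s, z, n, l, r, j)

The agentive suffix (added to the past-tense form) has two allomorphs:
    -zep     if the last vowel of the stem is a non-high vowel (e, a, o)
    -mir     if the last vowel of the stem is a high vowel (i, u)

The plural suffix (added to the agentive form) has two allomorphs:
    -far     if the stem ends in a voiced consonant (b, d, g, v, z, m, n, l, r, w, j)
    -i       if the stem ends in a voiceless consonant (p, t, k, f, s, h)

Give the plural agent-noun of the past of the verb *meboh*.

mebohavazepi

*meboh*: final consonant = /h/, velar/glottal → -ava → *mebohava*.
The last vowel of the past-tense form *mebohava* is /a/, which is a non-high vowel, so the agentive suffix is -zep, giving *mebohavazep*.
Since the final consonant of the agentive form *mebohavazep* is /p/ (voiceless), it takes -i, giving *mebohavazepi*.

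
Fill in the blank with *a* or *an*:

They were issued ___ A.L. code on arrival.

an

The indefinite article is chosen by the initial *sound* of the following word, not its spelling.
The initialism *A.L.* is read letter by letter; the first letter, A, is pronounced /eɪ/, which begins with a vowel sound.
So the article is *an*: They were issued an A.L. code on arrival.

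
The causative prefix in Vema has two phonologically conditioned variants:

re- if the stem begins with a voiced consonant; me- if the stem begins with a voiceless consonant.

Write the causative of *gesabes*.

*gesabes*: first consonant = /g/, voiced → re- → *regesabes*.

regesabes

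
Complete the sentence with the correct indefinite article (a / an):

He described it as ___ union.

The indefinite article is chosen by the initial *sound* of the following word, not its spelling.
*union* begins with the sound /juː/ (u pronounced /juː/) — a consonant sound.
So the article is *a*: He described it as a union.

a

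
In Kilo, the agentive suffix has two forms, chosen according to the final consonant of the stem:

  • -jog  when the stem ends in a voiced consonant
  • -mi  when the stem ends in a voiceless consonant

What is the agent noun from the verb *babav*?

babavjog

Since the final consonant of *babav* is /v/ (voiced), it takes -jog, giving *babavjog*.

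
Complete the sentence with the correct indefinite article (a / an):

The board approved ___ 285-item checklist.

a

The indefinite article is chosen by the initial *sound* of the following word, not its spelling.
The number *285* is spoken "two hundred …", beginning with /tuː/ — a consonant sound.
So the article is *a*: The board approved a 285-item checklist.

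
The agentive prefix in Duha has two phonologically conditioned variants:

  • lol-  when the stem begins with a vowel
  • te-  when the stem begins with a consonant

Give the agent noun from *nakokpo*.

*nakokpo* — first sound /n/ (a consonant) → te- → *tenakokpo*.

tenakokpo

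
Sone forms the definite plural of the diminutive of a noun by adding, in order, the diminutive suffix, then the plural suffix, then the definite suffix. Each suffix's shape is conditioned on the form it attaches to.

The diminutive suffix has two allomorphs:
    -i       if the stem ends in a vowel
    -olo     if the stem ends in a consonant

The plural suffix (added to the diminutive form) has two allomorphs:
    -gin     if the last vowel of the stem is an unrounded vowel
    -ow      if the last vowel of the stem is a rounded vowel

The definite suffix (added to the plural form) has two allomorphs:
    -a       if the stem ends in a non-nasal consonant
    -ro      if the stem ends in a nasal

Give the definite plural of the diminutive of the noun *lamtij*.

*lamtij* — final sound /j/ (a consonant) → -olo → *lamtijolo*.
The diminutive form *lamtijolo*: last vowel = /o/, a rounded vowel → -ow → *lamtijoloow*.
Since the final consonant of the plural form *lamtijoloow* is /w/ (non-nasal), it takes -a, giving *lamtijoloowa*.

lamtijoloowa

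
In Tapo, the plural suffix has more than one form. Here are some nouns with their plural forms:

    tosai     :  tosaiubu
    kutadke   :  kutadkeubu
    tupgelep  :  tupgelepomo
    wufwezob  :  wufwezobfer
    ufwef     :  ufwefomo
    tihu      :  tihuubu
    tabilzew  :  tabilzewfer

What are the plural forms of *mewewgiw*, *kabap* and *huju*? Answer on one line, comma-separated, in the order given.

mewewgiwfer, kabapomo, hujuubu

The pattern is voicing of the final sound: -omo when the stem ends in a voiceless consonant (*tupgelep*, *ufwef*); -fer when the stem ends in a voiced consonant (*wufwezob*, *tabilzew*); -ubu when the stem ends in a vowel (*tosai*, *kutadke*, *tihu*).
*mewewgiw* — final sound /w/ (a voiced consonant) → -fer → *mewewgiwfer*.
*kabap*: final sound = /p/, a voiceless consonant → -omo → *kabapomo*.
Since the final sound of *huju* is /u/ (a vowel), it takes -ubu, giving *hujuubu*.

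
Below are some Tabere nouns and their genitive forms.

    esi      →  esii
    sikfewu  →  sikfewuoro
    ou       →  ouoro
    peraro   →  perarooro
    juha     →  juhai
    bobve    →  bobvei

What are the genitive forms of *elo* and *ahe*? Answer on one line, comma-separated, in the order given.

elooro, ahei

The pattern is rounding harmony: -oro when the last vowel of the stem is a rounded vowel (*sikfewu*, *ou*, *peraro*); -i when the last vowel of the stem is an unrounded vowel (*esi*, *juha*, *bobve*).
*elo*: last vowel = /o/, a rounded vowel → -oro → *elooro*.
*ahe*: last vowel = /e/, an unrounded vowel → -i → *ahei*.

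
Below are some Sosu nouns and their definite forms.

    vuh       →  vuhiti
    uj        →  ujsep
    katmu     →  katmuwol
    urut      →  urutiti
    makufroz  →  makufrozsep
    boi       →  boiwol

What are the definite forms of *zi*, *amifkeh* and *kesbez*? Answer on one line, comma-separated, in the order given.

The alternation tracks the final sound of the stem — -iti when the stem ends in a voiceless consonant (*vuh*, *urut*); -sep when the stem ends in a voiced consonant (*uj*, *makufroz*); -wol when the stem ends in a vowel (*katmu*, *boi*).
*zi*: final sound = /i/, a vowel → -wol → *ziwol*.
*amifkeh* — final sound /h/ (a voiceless consonant) → -iti → *amifkehiti*.
Since the final sound of *kesbez* is /z/ (a voiced consonant), it takes -sep, giving *kesbezsep*.

ziwol, amifkehiti, kesbezsep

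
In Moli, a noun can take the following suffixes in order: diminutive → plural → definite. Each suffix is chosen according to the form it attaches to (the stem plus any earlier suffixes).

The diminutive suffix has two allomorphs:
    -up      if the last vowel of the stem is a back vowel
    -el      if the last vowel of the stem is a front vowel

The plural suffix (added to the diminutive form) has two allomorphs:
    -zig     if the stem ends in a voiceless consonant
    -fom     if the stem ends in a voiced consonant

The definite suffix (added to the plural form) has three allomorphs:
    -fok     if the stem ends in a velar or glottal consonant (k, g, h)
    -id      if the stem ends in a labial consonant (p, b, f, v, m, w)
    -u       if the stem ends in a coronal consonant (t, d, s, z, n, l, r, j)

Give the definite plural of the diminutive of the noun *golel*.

golelelfomid

Since the last vowel of *golel* is /e/ (a front vowel), it takes -el, giving *golelel*.
The diminutive form *golelel*: final consonant = /l/, voiced → -fom → *golelelfom*.
The plural form *golelelfom*: final consonant = /m/, labial → -id → *golelelfomid*.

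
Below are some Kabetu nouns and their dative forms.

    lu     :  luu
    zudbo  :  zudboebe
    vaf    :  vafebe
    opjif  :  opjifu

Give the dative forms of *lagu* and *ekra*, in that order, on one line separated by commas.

laguu, ekraebe

Looking at the last vowel of each stem: -u when the last vowel of the stem is a high vowel (*lu*, *opjif*); -ebe when the last vowel of the stem is a non-high vowel (*zudbo*, *vaf*).
*lagu*: last vowel = /u/, a high vowel → -u → *laguu*.
Since the last vowel of *ekra* is /a/ (a non-high vowel), it takes -ebe, giving *ekraebe*.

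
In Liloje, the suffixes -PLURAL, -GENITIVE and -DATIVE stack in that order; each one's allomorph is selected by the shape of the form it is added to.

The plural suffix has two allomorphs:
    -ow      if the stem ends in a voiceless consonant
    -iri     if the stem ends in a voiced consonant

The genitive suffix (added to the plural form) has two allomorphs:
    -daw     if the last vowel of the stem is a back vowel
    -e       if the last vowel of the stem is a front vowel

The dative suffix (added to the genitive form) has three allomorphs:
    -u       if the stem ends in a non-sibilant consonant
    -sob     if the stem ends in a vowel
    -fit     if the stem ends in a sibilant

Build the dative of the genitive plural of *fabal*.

*fabal*: final consonant = /l/, voiced → -iri → *fabaliri*.
The plural form *fabaliri* — last vowel /i/ (a front vowel) → -e → *fabalirie*.
The genitive form *fabalirie*: final sound = /e/, a vowel → -sob → *fabaliriesob*.

fabaliriesob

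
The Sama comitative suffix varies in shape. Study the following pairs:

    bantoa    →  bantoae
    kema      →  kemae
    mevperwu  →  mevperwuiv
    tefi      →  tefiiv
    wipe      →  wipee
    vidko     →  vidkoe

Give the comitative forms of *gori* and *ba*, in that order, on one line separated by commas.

goriiv, bae

Looking at the last vowel of each stem: -iv when the last vowel of the stem is a high vowel (*mevperwu*, *tefi*); -e when the last vowel of the stem is a non-high vowel (*bantoa*, *kema*, *wipe*, *vidko*).
The last vowel of *gori* is /i/, which is a high vowel, so the suffix is -iv, giving *goriiv*.
Since the last vowel of *ba* is /a/ (a non-high vowel), it takes -e, giving *bae*.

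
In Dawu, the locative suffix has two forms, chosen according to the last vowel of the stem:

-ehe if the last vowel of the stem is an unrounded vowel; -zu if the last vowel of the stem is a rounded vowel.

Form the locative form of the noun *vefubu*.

The last vowel of *vefubu* is /u/, which is a rounded vowel, so the suffix is -zu, giving *vefubuzu*.

vefubuzu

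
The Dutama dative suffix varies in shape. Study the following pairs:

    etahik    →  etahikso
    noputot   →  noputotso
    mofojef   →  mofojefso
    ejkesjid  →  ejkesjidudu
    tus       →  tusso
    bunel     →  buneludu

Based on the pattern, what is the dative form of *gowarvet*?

The pattern is voicing of the final consonant: -so when the stem ends in a voiceless consonant (*etahik*, *noputot*, *mofojef*, *tus*); -udu when the stem ends in a voiced consonant (*ejkesjid*, *bunel*).
*gowarvet* — final consonant /t/ (voiceless) → -so → *gowarvetso*.

gowarvetso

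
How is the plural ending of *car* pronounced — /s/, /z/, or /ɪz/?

/z/

The stem *car* ends in a voiced non-sibilant sound.
The plural suffix surfaces as /ɪz/ after sibilants, /s/ after other voiceless consonants, and /z/ after other voiced sounds.
So the plural -s on *car* is pronounced /z/.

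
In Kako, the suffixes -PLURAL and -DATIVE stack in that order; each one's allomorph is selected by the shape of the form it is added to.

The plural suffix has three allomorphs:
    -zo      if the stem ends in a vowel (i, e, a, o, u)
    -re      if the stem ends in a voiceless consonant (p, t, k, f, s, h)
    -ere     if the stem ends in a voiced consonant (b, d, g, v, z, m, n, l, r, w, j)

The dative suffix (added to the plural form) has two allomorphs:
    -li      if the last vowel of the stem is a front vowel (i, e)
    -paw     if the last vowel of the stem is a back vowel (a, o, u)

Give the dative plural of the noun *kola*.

kolazopaw

Since the final sound of *kola* is /a/ (a vowel), it takes -zo, giving *kolazo*.
The last vowel of the plural form *kolazo* is /o/, which is a back vowel, so the dative suffix is -paw, giving *kolazopaw*.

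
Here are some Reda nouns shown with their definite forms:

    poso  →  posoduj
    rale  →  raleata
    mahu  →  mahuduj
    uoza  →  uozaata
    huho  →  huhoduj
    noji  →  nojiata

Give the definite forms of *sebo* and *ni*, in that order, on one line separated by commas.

seboduj, niata

Looking at the last vowel of each stem: -duj when the last vowel of the stem is a rounded vowel (*poso*, *mahu*, *huho*); -ata when the last vowel of the stem is an unrounded vowel (*rale*, *uoza*, *noji*).
The last vowel of *sebo* is /o/, which is a rounded vowel, so the suffix is -duj, giving *seboduj*.
Since the last vowel of *ni* is /i/ (an unrounded vowel), it takes -ata, giving *niata*.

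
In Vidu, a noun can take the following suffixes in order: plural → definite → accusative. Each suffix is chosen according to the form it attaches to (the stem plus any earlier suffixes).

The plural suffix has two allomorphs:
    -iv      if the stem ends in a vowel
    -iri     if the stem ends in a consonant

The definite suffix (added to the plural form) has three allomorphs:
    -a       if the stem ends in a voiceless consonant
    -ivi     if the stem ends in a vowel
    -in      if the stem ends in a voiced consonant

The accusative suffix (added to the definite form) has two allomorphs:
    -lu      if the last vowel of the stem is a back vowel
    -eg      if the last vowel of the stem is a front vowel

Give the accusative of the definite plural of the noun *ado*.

*ado*: final sound = /o/, a vowel → -iv → *adoiv*.
The plural form *adoiv*: final sound = /v/, a voiced consonant → -in → *adoivin*.
The definite form *adoivin*: last vowel = /i/, a front vowel → -eg → *adoivineg*.

adoivineg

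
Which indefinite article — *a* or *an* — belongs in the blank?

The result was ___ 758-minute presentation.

a

The indefinite article is chosen by the initial *sound* of the following word, not its spelling.
The number *758* is spoken "seven hundred …", beginning with /ˈsɛvən/ — a consonant sound.
So the article is *a*: The result was a 758-minute presentation.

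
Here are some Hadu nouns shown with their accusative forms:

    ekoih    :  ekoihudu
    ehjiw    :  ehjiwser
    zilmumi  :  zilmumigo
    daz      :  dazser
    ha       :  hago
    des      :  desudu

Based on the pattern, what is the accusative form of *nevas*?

The suffix is conditioned by the final sound: -udu when the stem ends in a voiceless consonant (*ekoih*, *des*); -ser when the stem ends in a voiced consonant (*ehjiw*, *daz*); -go when the stem ends in a vowel (*zilmumi*, *ha*).
*nevas*: final sound = /s/, a voiceless consonant → -udu → *nevasudu*.

nevasudu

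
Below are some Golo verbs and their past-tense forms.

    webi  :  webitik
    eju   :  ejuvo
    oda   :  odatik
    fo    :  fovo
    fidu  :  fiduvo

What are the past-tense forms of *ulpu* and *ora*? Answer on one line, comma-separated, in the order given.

The alternation tracks the last vowel of the stem — -vo when the last vowel of the stem is a rounded vowel (*eju*, *fo*, *fidu*); -tik when the last vowel of the stem is an unrounded vowel (*webi*, *oda*).
The last vowel of *ulpu* is /u/, which is a rounded vowel, so the suffix is -vo, giving *ulpuvo*.
*ora* — last vowel /a/ (an unrounded vowel) → -tik → *oratik*.

ulpuvo, oratik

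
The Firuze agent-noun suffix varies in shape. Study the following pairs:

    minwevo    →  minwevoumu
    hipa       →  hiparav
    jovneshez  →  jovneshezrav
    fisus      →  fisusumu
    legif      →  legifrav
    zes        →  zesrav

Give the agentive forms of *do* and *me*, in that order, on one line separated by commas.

doumu, merav

The pattern is rounding harmony: -umu when the last vowel of the stem is a rounded vowel (*minwevo*, *fisus*); -rav when the last vowel of the stem is an unrounded vowel (*hipa*, *jovneshez*, *legif*, *zes*).
*do*: last vowel = /o/, a rounded vowel → -umu → *doumu*.
The last vowel of *me* is /e/, which is an unrounded vowel, so the suffix is -rav, giving *merav*.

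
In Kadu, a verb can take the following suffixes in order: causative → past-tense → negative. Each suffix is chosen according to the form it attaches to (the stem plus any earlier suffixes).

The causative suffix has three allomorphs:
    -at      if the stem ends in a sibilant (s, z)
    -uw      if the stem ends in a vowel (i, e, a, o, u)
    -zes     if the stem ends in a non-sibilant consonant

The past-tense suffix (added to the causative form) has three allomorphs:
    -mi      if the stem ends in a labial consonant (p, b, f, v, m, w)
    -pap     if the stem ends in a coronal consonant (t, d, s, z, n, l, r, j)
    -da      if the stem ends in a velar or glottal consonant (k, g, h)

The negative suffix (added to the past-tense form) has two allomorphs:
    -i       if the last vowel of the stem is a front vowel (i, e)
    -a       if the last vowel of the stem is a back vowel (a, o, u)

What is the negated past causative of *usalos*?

usalosatpapa

*usalos* — final sound /s/ (a sibilant) → -at → *usalosat*.
The final consonant of the causative form *usalosat* is /t/, which is coronal, so the past-tense suffix is -pap, giving *usalosatpap*.
Since the last vowel of the past-tense form *usalosatpap* is /a/ (a back vowel), it takes -a, giving *usalosatpapa*.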